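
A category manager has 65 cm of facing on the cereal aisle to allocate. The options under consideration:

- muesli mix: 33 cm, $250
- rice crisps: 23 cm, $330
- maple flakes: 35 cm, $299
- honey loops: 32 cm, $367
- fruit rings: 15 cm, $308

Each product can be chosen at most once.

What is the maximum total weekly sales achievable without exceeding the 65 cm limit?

The ratio heuristic lands on rice crisps + fruit rings (638) but leaves 27 cm idle.
The 15 cm tied up in fruit rings is better spent on honey loops — total rises to 697 (55 cm).
That's the maximum — no swap from here does better than 697.

697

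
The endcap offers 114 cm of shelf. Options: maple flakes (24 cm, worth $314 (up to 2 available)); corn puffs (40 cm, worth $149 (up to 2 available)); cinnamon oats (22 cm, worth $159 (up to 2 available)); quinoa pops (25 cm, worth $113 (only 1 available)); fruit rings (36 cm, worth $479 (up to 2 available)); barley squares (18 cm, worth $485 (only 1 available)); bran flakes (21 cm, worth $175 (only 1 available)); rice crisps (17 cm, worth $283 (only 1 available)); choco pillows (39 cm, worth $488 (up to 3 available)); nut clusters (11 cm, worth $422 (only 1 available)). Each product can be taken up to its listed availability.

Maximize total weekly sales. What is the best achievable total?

Greedy by ratio would take maple flakes + fruit rings + barley squares + rice crisps + nut clusters: 106 cm used, total 1983.
The 17 cm tied up in rice crisps is better spent on maple flakes — total rises to 2014 (113 cm).
That's the maximum — no swap from here does better than 2014.

2014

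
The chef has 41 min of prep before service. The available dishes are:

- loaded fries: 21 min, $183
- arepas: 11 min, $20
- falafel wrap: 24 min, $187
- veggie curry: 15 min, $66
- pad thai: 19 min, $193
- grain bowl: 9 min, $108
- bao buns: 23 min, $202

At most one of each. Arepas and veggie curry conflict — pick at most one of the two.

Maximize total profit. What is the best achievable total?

The ratio heuristic lands on arepas + pad thai + grain bowl (321) but leaves 2 min idle.
Replace arepas and grain bowl with loaded fries: the trade gains 55 net, giving 376 at 40 min.

376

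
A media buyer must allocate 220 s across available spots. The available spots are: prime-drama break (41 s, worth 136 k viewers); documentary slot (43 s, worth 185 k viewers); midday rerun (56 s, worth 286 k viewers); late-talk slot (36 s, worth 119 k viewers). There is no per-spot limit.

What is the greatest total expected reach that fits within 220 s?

1043

The ratio ordering already packs tightly: documentary slot + 3×midday rerun, 211 s, 1043.
Every other selection either busts 220 s or fails to beat 1043.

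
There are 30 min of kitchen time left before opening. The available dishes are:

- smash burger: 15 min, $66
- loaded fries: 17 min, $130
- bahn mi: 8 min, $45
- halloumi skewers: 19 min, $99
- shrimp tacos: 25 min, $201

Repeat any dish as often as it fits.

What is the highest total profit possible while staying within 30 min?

Best packing: shrimp tacos — 25 min, 201 total.
Nothing else within 30 min beats 201.

201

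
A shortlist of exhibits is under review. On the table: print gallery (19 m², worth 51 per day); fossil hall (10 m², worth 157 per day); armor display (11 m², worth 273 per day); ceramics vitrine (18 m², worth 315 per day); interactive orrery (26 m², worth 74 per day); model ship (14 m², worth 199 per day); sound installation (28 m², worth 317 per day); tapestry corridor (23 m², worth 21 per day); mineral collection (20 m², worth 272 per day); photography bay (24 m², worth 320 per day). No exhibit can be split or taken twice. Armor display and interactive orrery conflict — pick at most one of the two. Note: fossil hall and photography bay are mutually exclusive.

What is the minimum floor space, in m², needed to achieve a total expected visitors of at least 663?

Minimise m² subject to total expected visitors ≥ 663.
fossil hall + armor display + ceramics vitrine: 745 expected visitors at 39 m².
Any bundle with less than 39 m² falls short of 663.

39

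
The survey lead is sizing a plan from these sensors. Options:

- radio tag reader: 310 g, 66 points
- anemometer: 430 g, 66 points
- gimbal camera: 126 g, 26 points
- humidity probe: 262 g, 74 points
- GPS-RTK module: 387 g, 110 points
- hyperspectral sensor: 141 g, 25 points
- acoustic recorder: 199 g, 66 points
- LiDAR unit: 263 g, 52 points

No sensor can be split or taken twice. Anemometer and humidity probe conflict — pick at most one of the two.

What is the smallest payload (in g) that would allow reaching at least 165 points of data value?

586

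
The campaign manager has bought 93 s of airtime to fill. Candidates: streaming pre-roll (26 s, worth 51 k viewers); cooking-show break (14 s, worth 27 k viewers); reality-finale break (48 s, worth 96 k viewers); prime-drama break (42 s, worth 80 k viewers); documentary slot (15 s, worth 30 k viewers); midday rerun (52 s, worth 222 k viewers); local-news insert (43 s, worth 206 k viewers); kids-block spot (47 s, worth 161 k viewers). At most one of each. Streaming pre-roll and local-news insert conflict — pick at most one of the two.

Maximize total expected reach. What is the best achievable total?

367

By expected reach per s: local-news insert 4.79, midday rerun 4.27, kids-block spot 3.43, reality-finale break 2.00 lead.
The ratio ordering already packs tightly: local-news insert + kids-block spot, 90 s, 367.
The closest alternative, streaming pre-roll + documentary slot + midday rerun, reaches only 303.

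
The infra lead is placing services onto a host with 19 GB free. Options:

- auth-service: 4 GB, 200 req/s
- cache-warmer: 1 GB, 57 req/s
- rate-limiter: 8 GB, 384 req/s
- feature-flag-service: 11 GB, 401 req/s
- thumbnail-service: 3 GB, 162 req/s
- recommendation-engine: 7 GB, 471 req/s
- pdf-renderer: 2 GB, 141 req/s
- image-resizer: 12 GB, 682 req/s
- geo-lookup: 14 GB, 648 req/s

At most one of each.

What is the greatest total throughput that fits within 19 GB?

1153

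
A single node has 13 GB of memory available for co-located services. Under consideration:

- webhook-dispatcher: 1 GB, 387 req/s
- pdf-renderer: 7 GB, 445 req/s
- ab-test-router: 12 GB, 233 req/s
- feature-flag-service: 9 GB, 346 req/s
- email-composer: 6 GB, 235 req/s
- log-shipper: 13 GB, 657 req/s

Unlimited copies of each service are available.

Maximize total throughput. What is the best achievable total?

5031

Best packing: 13×webhook-dispatcher — 13 GB, 5031 total.
No other feasible combination exceeds 5031.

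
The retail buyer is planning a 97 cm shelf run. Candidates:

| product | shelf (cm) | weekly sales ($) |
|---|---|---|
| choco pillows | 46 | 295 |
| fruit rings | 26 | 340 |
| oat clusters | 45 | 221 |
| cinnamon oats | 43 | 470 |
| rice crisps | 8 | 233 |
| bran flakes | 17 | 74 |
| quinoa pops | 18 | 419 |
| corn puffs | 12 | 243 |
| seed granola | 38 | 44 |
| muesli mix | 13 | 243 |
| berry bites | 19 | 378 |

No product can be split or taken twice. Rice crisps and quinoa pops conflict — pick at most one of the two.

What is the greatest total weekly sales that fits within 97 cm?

Density check — rice crisps 29.12, quinoa pops 23.28, corn puffs 20.25, berry bites 19.89 are the best per cm.
Best packing: fruit rings + quinoa pops + corn puffs + muesli mix + berry bites — 88 cm, 1623 total.

1623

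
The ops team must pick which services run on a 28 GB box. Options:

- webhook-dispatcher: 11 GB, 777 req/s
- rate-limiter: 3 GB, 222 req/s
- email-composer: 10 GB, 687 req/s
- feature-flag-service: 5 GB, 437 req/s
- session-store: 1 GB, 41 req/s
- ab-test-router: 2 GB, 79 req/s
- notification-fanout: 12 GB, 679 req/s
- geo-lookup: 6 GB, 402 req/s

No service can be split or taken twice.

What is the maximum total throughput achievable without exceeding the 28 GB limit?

1980

By throughput per GB: feature-flag-service 87.40, rate-limiter 74.00, webhook-dispatcher 70.64, email-composer 68.70 lead.
Greedy by ratio would take webhook-dispatcher + rate-limiter + feature-flag-service + session-store + ab-test-router + geo-lookup: 28 GB used, total 1958.
Dropping rate-limiter and session-store and geo-lookup frees 10 GB; slotting in email-composer (10 GB) lifts the total to 1980 at 28 GB.
Next best is webhook-dispatcher + rate-limiter + feature-flag-service + session-store + ab-test-router + geo-lookup at 1958 (28 GB) — short by 22.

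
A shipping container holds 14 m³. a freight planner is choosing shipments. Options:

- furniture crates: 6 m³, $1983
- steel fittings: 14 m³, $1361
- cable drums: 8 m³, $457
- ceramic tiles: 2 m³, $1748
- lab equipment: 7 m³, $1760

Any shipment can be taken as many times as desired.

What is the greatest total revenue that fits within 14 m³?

12236

Ranking by ratio (revenue/m³): ceramic tiles 874.00, furniture crates 330.50, lab equipment 251.43.
The ratio ordering already packs tightly: 7×ceramic tiles, 14 m³, 12236.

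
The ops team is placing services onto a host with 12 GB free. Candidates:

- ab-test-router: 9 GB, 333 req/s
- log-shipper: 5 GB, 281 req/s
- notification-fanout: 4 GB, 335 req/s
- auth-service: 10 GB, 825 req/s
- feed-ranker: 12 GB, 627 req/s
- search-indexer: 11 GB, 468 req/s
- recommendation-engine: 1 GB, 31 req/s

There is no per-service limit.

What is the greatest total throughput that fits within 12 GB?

1005

Density check — notification-fanout 83.75, auth-service 82.50, log-shipper 56.20, feed-ranker 52.25 are the best per GB.
3×notification-fanout uses 12 of the 12 GB and totals 1005.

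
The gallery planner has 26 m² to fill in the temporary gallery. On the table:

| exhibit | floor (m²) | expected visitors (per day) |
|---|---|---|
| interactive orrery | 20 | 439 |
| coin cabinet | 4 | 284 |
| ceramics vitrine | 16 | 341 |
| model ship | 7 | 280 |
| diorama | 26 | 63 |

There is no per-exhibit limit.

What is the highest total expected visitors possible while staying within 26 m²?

1704

The ratio ordering already packs tightly: 6×coin cabinet, 24 m², 1704.
Nothing else within 26 m² beats 1704.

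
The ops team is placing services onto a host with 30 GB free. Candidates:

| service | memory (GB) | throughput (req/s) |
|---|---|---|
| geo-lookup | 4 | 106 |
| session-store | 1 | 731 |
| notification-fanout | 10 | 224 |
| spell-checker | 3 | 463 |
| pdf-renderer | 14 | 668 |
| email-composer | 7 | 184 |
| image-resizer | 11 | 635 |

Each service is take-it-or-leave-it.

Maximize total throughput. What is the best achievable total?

2497

Taking session-store + spell-checker + pdf-renderer + image-resizer: 29 GB used, 2497 in throughput.
Every other selection either busts 30 GB or fails to beat 2497.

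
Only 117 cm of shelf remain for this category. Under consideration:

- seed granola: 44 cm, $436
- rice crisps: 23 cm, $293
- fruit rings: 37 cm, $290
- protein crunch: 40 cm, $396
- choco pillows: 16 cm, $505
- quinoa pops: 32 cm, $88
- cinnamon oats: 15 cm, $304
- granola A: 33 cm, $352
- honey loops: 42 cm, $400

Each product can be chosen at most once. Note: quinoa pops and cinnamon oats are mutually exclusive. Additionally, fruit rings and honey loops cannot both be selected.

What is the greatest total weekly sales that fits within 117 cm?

1645

Greedy by ratio would take rice crisps + choco pillows + cinnamon oats + granola A: 87 cm used, total 1454.
Replace rice crisps and granola A with seed granola + honey loops: the trade gains 191 net, giving 1645 at 117 cm.
Next best is seed granola + protein crunch + choco pillows + cinnamon oats at 1641 (115 cm) — short by 4.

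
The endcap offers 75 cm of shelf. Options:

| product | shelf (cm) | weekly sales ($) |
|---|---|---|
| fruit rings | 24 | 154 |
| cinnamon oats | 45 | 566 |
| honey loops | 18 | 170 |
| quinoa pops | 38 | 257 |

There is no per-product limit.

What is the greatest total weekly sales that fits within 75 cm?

Taking cinnamon oats + honey loops: 63 cm used, 736 in weekly sales.
Nothing else within 75 cm beats 736.

736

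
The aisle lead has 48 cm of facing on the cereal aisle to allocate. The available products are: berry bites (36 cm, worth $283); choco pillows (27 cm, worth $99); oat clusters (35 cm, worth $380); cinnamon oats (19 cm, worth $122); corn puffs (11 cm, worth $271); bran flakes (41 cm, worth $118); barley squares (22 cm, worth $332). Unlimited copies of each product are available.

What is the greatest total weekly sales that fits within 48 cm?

1084

Taking 4×corn puffs: 44 cm used, 1084 in weekly sales.
No other feasible combination exceeds 1084.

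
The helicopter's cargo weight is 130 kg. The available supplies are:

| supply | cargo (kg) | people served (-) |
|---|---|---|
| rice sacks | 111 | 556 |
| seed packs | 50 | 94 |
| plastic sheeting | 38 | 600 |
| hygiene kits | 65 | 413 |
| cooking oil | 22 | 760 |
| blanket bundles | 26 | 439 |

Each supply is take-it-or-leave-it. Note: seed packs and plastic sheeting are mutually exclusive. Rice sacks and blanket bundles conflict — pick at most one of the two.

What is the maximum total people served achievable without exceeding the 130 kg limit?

1799

Density check — cooking oil 34.55, blanket bundles 16.88, plastic sheeting 15.79 are the best per kg.
Taking plastic sheeting + cooking oil + blanket bundles: 86 kg used, 1799 in people served.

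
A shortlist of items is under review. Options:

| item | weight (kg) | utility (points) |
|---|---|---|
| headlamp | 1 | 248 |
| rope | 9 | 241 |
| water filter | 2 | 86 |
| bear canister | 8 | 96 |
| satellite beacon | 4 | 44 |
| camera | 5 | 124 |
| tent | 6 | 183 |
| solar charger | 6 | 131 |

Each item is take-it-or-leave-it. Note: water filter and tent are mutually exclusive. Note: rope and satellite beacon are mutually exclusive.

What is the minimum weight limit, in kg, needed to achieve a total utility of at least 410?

Look for the lowest-weight combination reaching 410.
headlamp + tent: 431 utility at 7 kg.
Any bundle with less than 7 kg falls short of 410.

7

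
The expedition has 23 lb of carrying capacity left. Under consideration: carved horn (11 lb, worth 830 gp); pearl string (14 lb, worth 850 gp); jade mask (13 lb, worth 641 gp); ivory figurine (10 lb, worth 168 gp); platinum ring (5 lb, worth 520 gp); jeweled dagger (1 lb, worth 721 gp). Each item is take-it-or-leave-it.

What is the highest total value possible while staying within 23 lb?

2091

A density-first pass picks carved horn + platinum ring + jeweled dagger — 2071 at 17 lb.
The 11 lb tied up in carved horn is better spent on pearl string — total rises to 2091 (20 lb).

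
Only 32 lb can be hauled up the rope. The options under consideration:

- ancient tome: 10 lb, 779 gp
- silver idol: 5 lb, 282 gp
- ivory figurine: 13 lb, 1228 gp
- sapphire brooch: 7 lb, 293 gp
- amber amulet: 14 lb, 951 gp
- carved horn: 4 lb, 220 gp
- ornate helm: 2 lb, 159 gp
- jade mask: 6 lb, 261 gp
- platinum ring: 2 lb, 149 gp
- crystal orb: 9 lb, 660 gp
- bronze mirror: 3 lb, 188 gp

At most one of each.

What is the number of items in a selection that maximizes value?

3

The maximum value within 32 lb is 2667.
For example ancient tome + ivory figurine + crystal orb achieves it, using 32 lb.
All optima have 3 items.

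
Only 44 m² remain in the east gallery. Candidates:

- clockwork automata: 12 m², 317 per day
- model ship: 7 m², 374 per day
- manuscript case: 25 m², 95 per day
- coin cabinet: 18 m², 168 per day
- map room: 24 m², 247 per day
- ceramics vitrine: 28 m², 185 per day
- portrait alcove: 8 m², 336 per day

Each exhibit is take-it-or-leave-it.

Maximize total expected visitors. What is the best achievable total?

Best packing: clockwork automata + model ship + portrait alcove — 27 m², 1027 total.
Next best is model ship + map room + portrait alcove at 957 (39 m²) — short by 70.

1027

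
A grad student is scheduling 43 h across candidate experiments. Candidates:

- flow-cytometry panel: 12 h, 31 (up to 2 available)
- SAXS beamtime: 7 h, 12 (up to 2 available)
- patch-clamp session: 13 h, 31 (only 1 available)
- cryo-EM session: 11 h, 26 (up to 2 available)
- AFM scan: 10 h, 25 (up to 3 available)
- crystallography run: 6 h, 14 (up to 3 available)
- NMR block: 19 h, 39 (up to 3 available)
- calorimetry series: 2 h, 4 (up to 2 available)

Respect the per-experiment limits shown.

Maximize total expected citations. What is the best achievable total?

107

Greedy by ratio would take 2×flow-cytometry panel + AFM scan + crystallography run + calorimetry series: 42 h used, total 105.
Replace AFM scan and calorimetry series with patch-clamp session: the trade gains 2 net, giving 107 at 43 h.
Nothing else within 43 h beats 107.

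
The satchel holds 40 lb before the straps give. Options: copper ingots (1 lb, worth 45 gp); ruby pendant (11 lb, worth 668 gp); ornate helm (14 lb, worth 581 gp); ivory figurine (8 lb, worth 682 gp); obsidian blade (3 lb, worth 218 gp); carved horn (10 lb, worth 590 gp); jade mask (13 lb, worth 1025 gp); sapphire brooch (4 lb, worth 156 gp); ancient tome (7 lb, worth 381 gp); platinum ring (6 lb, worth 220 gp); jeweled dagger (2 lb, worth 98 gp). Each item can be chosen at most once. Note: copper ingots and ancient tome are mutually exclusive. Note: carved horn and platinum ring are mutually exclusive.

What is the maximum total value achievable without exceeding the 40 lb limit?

By value per lb: ivory figurine 85.25, jade mask 78.85, obsidian blade 72.67 lead.
A density-first pass picks copper ingots + ruby pendant + ivory figurine + obsidian blade + jade mask + jeweled dagger — 2736 at 38 lb.
The 2 lb tied up in jeweled dagger is better spent on sapphire brooch — total rises to 2794 (40 lb).

2794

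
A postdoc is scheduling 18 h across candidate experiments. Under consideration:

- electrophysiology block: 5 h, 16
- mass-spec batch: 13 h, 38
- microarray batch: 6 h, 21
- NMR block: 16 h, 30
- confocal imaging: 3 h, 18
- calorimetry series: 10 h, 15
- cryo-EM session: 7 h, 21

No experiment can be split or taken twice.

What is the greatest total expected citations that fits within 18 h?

Density check — confocal imaging 6.00, microarray batch 3.50, electrophysiology block 3.20 are the best per h.
Filling by ratio: electrophysiology block + microarray batch + confocal imaging for 55, with 4 h left unused.
Dropping electrophysiology block frees 5 h; slotting in cryo-EM session (7 h) lifts the total to 60 at 16 h.
Runner-up electrophysiology block + microarray batch + cryo-EM session tops out at 58.

60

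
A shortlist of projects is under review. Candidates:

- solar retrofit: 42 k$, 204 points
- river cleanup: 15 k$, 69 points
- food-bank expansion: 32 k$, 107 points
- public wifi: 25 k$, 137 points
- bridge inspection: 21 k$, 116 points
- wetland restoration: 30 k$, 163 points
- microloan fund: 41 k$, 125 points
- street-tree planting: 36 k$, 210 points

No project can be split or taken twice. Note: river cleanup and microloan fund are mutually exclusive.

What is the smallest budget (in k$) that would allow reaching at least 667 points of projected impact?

Need the lightest bundle worth ≥ 667.
solar retrofit + public wifi + bridge inspection + street-tree planting: 667 projected impact at 124 k$.
No combination under 124 k$ hits 667.

124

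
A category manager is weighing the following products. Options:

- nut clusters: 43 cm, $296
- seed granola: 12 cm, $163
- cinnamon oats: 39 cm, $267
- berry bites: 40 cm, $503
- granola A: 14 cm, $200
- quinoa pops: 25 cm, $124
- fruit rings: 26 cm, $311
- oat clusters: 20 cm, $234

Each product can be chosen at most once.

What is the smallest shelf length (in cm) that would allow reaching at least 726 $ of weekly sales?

60

Look for the lowest-shelf combination reaching 726.
berry bites + oat clusters reaches 737 using 60 cm.
Below 60 cm the best achievable stays under 726.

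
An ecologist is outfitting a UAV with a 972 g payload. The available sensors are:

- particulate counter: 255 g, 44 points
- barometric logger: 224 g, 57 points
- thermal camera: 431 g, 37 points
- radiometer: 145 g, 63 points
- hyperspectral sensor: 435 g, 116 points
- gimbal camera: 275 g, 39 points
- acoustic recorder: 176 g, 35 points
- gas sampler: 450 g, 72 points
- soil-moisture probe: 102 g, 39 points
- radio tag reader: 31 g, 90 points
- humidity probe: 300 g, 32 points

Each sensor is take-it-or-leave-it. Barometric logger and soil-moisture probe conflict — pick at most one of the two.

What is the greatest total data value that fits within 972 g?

By data value per g: radio tag reader 2.90, radiometer 0.43, soil-moisture probe 0.38, hyperspectral sensor 0.27 lead.
Particulate counter + radiometer + hyperspectral sensor + soil-moisture probe + radio tag reader uses 968 of the 972 g and totals 352.
Every other selection either busts 972 g or breaks a pairing rule or fails to beat 352.

352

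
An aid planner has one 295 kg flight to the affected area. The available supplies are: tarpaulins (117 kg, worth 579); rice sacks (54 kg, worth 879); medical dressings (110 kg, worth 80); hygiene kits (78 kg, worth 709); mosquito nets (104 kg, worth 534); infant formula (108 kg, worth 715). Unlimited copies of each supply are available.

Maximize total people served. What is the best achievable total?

4395

Taking 5×rice sacks: 270 kg used, 4395 in people served.
The spare 25 kg is too small for any remaining supply, and no exchange beats 4395.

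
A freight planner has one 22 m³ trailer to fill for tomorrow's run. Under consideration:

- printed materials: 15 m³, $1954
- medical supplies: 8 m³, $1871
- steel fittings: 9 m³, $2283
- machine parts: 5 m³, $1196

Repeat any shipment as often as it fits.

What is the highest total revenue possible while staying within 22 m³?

A density-first pass picks 2×steel fittings — 4566 at 18 m³.
Replace steel fittings with medical supplies + machine parts: the trade gains 784 net, giving 5350 at 22 m³.
Nothing else within 22 m³ beats 5350.

5350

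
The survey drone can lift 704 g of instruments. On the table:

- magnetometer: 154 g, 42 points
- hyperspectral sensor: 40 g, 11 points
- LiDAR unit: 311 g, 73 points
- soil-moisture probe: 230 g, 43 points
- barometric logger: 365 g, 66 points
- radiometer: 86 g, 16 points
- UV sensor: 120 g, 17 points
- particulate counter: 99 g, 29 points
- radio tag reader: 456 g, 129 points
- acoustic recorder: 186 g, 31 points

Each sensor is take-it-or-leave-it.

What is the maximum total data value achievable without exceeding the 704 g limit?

187

Taking the top-ratio sensors first gives hyperspectral sensor + radiometer + particulate counter + radio tag reader for 185 (681 g).
The 139 g tied up in hyperspectral sensor and particulate counter is better spent on magnetometer — total rises to 187 (696 g).
An exhaustive check of the 1024 subsets confirms 187.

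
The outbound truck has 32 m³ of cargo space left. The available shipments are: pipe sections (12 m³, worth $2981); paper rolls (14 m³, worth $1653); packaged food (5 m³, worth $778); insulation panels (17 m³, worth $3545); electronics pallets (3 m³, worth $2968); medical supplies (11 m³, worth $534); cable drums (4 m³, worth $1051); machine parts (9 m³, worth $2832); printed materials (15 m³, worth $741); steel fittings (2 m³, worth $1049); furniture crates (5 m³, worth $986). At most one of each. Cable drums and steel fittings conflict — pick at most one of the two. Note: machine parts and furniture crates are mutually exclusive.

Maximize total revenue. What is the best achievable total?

10608

By revenue per m³: electronics pallets 989.33, steel fittings 524.50, machine parts 314.67, cable drums 262.75 lead.
Best packing: pipe sections + packaged food + electronics pallets + machine parts + steel fittings — 31 m³, 10608 total.
Runner-up insulation panels + electronics pallets + machine parts + steel fittings tops out at 10394.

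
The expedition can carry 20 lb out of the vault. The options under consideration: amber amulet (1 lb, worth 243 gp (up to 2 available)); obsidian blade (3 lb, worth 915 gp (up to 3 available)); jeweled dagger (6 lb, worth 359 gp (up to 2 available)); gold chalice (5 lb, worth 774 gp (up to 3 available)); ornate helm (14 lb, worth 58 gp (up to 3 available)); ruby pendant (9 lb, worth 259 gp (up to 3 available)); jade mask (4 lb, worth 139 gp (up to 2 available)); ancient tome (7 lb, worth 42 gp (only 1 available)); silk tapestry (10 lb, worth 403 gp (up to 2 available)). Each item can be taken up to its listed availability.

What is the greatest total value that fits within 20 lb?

4536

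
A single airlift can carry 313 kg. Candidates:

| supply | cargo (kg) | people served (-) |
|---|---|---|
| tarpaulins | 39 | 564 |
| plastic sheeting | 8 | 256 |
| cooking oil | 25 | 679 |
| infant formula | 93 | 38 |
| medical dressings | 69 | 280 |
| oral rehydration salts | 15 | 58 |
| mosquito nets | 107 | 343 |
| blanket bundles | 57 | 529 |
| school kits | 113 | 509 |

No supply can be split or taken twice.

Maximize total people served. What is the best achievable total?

2817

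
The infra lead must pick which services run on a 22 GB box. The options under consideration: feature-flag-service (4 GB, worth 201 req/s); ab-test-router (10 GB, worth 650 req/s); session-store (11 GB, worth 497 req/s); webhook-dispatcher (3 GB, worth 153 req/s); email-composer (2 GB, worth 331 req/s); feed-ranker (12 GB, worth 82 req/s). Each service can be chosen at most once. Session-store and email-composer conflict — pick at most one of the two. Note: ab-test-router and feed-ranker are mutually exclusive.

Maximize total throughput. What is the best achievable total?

1335

The ratio ordering already packs tightly: feature-flag-service + ab-test-router + webhook-dispatcher + email-composer, 19 GB, 1335.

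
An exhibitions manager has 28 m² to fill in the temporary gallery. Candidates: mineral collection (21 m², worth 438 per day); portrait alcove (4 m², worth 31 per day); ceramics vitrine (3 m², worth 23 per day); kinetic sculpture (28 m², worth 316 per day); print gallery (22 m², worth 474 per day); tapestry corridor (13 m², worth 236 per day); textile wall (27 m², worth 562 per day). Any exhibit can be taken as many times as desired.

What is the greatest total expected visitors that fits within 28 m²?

The ratio heuristic lands on portrait alcove + print gallery (505) but leaves 2 m² idle.
Replace portrait alcove and print gallery with textile wall: the trade gains 57 net, giving 562 at 27 m².
That's the maximum — no swap from here does better than 562.

562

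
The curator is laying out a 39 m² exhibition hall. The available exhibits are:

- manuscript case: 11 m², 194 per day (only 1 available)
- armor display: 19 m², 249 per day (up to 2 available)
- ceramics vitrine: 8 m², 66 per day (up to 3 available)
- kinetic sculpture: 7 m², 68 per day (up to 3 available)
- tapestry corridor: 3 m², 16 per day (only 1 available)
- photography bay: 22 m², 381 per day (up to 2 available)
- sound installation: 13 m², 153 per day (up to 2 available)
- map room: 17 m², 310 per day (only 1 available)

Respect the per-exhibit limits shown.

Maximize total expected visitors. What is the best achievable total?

691

Ranking by ratio (expected visitors/m²): map room 18.24, manuscript case 17.64, photography bay 17.32.
The ratio heuristic lands on manuscript case + kinetic sculpture + tapestry corridor + map room (588) but leaves 1 m² idle.
Dropping manuscript case and kinetic sculpture and tapestry corridor frees 21 m²; slotting in photography bay (22 m²) lifts the total to 691 at 39 m².
That's the maximum — no swap from here does better than 691.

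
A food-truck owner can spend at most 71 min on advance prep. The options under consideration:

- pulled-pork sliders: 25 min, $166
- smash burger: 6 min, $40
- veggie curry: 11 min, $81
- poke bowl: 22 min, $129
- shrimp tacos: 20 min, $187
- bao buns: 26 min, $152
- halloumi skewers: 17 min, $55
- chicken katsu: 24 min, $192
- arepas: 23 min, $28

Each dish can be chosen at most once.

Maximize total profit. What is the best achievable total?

545

Taking the top-ratio dishes first gives smash burger + veggie curry + shrimp tacos + chicken katsu for 500 (61 min).
Dropping smash burger and veggie curry frees 17 min; slotting in pulled-pork sliders (25 min) lifts the total to 545 at 69 min.
No other feasible combination exceeds 545.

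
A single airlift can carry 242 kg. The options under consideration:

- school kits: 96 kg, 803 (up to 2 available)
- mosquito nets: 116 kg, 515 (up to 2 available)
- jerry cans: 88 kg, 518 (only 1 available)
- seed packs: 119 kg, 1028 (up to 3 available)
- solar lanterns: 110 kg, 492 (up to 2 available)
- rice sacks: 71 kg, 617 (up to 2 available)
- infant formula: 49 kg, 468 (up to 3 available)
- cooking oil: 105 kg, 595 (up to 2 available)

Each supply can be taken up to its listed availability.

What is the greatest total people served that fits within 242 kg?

The ratio heuristic lands on rice sacks + 3×infant formula (2021) but leaves 24 kg idle.
The 49 kg tied up in infant formula is better spent on rice sacks — total rises to 2170 (240 kg).
Nothing else within 242 kg beats 2170.

2170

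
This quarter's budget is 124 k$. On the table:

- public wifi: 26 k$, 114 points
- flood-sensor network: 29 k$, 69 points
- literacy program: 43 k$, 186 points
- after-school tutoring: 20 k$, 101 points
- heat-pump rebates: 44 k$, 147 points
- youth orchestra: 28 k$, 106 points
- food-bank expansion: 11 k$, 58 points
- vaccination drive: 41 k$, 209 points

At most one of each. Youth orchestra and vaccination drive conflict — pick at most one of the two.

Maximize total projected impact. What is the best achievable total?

Filling by ratio: public wifi + after-school tutoring + food-bank expansion + vaccination drive for 482, with 26 k$ left unused.
Replace after-school tutoring with literacy program: the trade gains 85 net, giving 567 at 121 k$.
Runner-up literacy program + after-school tutoring + food-bank expansion + vaccination drive tops out at 554.

567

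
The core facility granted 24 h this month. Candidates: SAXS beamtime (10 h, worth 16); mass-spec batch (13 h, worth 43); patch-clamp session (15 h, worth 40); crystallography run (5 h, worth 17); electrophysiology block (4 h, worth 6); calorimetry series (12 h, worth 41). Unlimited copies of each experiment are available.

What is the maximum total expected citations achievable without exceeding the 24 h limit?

82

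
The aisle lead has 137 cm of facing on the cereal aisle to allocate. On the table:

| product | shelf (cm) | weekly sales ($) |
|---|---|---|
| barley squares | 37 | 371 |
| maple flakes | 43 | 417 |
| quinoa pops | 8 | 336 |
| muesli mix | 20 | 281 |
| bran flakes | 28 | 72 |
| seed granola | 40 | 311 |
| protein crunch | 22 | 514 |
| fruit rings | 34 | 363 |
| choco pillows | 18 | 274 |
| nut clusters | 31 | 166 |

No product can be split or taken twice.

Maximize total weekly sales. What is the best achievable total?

1942

By weekly sales per cm: quinoa pops 42.00, protein crunch 23.36, choco pillows 15.22, muesli mix 14.05 lead.
A density-first pass picks quinoa pops + muesli mix + protein crunch + fruit rings + choco pillows + nut clusters — 1934 at 133 cm.
Replace fruit rings with barley squares: the trade gains 8 net, giving 1942 at 136 cm.
No other feasible combination exceeds 1942.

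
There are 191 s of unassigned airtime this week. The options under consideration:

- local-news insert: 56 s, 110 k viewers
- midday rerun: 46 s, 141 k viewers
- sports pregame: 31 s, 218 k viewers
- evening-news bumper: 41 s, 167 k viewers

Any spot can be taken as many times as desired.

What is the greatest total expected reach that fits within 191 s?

1308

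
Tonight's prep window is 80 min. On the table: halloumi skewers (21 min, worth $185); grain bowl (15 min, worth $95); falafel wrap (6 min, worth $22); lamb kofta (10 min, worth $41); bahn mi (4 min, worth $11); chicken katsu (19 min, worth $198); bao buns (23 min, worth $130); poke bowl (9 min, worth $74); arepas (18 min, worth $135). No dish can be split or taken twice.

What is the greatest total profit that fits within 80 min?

635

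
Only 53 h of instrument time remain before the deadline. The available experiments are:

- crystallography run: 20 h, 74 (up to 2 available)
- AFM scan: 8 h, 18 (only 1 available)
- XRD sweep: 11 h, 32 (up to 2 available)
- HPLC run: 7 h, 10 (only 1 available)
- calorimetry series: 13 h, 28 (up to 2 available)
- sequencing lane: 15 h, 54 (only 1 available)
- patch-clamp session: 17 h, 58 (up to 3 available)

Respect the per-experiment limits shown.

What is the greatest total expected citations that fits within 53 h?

186

Ranking by ratio (expected citations/h): crystallography run 3.70, sequencing lane 3.60, patch-clamp session 3.41.
Filling by ratio: 2×crystallography run + XRD sweep for 180, with 2 h left unused.
Dropping crystallography run and XRD sweep frees 31 h; slotting in sequencing lane + patch-clamp session (32 h) lifts the total to 186 at 52 h.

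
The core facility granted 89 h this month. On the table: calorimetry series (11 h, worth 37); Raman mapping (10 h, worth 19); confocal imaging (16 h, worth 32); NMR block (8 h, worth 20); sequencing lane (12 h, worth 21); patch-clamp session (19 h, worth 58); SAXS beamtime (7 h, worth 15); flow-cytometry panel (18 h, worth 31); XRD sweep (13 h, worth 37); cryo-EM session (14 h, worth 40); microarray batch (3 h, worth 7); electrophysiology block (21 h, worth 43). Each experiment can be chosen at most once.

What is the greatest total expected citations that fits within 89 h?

The ratio heuristic lands on calorimetry series + Raman mapping + NMR block + patch-clamp session + SAXS beamtime + XRD sweep + cryo-EM session + microarray batch (233) but leaves 4 h idle.
The 17 h tied up in Raman mapping and SAXS beamtime is better spent on electrophysiology block — total rises to 242 (89 h).
No other feasible combination exceeds 242.

242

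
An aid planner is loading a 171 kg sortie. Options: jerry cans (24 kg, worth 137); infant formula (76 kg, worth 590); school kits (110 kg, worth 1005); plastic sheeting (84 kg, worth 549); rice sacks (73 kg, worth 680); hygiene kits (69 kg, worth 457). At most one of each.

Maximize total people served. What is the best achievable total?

Ranking by ratio (people served/kg): rice sacks 9.32, school kits 9.14, infant formula 7.76.
Filling by ratio: infant formula + rice sacks for 1270, with 22 kg left unused.
Replace infant formula with jerry cans + hygiene kits: the trade gains 4 net, giving 1274 at 166 kg.

1274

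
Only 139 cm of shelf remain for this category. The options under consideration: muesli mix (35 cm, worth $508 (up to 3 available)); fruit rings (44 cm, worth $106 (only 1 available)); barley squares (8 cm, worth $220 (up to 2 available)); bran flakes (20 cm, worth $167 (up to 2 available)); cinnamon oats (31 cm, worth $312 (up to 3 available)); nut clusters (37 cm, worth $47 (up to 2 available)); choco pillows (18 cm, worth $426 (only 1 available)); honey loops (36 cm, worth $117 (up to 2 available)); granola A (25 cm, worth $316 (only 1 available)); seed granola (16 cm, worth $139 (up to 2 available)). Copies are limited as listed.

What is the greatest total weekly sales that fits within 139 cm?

2390

Ranking by ratio (weekly sales/cm): barley squares 27.50, choco pillows 23.67, muesli mix 14.51.
Best packing: 3×muesli mix + 2×barley squares + choco pillows — 139 cm, 2390 total.
No other feasible combination exceeds 2390.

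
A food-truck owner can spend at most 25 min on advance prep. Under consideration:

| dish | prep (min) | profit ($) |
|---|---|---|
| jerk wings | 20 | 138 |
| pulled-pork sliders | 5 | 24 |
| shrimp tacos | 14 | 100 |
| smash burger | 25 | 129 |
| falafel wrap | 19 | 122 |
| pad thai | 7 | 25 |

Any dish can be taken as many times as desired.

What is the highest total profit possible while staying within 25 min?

162

Greedy by ratio would take 2×pulled-pork sliders + shrimp tacos: 24 min used, total 148.
The 19 min tied up in pulled-pork sliders and shrimp tacos is better spent on jerk wings — total rises to 162 (25 min).
No other feasible combination exceeds 162.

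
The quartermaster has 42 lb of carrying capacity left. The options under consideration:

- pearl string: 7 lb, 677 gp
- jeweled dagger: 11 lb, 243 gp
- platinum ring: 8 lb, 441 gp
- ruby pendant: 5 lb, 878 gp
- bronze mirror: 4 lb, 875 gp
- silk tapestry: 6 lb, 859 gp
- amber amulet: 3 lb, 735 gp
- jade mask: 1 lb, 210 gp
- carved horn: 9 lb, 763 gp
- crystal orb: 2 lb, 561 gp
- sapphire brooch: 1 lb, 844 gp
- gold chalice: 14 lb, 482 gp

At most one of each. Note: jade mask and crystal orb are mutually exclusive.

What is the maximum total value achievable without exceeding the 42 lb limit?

6192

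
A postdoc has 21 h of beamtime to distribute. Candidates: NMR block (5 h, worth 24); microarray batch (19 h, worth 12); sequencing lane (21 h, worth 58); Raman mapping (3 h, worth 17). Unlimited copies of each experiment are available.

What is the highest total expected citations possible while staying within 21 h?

The ratio ordering already packs tightly: 7×Raman mapping, 21 h, 119.

119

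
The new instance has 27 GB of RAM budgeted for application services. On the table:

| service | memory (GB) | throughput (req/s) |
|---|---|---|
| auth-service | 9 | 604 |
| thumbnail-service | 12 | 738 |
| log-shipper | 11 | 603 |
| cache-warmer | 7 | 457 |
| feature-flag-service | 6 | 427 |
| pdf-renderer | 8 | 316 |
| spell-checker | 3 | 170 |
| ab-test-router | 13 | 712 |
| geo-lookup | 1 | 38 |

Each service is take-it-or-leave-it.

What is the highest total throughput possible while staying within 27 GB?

Ranking by ratio (throughput/GB): feature-flag-service 71.17, auth-service 67.11, cache-warmer 65.29.
Filling by ratio: auth-service + cache-warmer + feature-flag-service + spell-checker + geo-lookup for 1696, with 1 GB left unused.
Dropping cache-warmer and spell-checker and geo-lookup frees 11 GB; slotting in thumbnail-service (12 GB) lifts the total to 1769 at 27 GB.
An exhaustive check of the 512 subsets confirms 1769.

1769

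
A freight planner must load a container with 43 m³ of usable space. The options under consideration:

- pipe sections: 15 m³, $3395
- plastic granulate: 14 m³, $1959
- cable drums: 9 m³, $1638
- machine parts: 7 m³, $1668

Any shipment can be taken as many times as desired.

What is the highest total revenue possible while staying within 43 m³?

Filling by ratio: 6×machine parts for 10008, with 1 m³ left unused.
Dropping 2×machine parts frees 14 m³; slotting in pipe sections (15 m³) lifts the total to 10067 at 43 m³.
That's the maximum — no swap from here does better than 10067.

10067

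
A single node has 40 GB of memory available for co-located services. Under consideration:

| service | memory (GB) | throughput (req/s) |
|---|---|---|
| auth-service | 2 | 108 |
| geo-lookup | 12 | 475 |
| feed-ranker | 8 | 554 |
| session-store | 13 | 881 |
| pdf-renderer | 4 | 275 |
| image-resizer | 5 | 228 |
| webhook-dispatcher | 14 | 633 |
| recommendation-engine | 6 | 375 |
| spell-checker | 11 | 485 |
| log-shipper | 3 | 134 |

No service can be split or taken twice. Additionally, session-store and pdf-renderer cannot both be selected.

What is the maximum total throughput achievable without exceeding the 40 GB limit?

2403

Best packing: auth-service + feed-ranker + session-store + recommendation-engine + spell-checker — 40 GB, 2403 total.
Nothing else feasible within 40 GB beats 2403.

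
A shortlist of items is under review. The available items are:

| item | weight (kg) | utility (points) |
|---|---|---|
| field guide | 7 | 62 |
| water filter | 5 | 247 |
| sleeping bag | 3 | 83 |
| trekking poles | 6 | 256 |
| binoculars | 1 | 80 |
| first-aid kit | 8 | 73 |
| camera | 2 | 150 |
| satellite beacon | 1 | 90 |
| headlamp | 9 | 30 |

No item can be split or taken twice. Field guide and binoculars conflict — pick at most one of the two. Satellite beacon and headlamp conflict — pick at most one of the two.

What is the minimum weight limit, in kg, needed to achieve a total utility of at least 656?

13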